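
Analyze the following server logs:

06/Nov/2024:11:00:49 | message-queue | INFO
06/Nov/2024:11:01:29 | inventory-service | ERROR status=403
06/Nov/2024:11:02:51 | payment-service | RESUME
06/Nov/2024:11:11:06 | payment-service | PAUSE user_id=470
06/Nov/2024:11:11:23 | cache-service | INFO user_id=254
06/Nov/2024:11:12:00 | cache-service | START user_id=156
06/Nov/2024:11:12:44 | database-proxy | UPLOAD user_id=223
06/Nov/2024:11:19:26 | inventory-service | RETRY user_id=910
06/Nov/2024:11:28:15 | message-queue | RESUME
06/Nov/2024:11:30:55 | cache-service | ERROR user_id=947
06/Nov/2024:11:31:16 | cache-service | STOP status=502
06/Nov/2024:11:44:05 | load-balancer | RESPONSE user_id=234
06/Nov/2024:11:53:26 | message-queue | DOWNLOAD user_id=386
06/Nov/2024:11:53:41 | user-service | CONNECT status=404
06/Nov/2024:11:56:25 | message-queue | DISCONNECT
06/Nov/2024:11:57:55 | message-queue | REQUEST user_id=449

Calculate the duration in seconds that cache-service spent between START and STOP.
1156

To calculate state duration:

1. Find START event for cache-service: 06/Nov/2024:11:12:00
2. Find STOP event for cache-service: 06/Nov/2024:11:31:16
3. Calculate duration: 06/Nov/2024:11:31:16 - 06/Nov/2024:11:12:00 = 1156 seconds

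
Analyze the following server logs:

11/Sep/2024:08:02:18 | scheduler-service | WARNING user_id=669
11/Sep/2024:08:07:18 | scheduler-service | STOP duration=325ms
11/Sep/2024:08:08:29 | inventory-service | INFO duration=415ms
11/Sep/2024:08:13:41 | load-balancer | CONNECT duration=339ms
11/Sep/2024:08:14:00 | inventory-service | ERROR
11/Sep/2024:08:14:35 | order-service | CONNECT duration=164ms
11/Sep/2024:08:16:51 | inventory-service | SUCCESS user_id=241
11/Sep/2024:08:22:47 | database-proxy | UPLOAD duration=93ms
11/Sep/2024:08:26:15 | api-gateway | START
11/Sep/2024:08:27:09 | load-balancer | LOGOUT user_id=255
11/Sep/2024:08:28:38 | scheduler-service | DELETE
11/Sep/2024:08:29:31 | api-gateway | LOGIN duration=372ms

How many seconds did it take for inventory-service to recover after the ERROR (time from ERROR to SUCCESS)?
171

To calculate recovery time:

1. Find ERROR event for inventory-service: 11/Sep/2024:08:14:00
2. Find next SUCCESS event for inventory-service: 11/Sep/2024:08:16:51
3. Recovery time: 11/Sep/2024:08:16:51 - 11/Sep/2024:08:14:00 = 171 seconds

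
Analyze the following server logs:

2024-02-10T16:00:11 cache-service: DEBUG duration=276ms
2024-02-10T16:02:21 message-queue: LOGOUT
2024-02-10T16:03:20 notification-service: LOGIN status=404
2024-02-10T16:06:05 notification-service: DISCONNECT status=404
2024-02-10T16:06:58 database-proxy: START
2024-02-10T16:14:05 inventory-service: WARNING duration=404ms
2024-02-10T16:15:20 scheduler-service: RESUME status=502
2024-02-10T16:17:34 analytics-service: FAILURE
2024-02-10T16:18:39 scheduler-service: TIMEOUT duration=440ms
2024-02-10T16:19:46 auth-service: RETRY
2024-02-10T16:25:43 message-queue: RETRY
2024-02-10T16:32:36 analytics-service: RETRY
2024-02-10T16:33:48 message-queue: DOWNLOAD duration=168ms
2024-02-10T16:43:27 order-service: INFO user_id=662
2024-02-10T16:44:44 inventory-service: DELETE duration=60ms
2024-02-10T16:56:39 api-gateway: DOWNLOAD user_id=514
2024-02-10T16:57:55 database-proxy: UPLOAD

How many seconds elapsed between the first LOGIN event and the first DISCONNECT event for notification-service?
165

To find the time between events:

1. Locate the first LOGIN event for notification-service: 2024-02-10T16:03:20
2. Locate the first DISCONNECT event for notification-service: 2024-02-10T16:06:05
3. Calculate the difference: 2024-02-10T16:06:05 - 2024-02-10T16:03:20 = 165 seconds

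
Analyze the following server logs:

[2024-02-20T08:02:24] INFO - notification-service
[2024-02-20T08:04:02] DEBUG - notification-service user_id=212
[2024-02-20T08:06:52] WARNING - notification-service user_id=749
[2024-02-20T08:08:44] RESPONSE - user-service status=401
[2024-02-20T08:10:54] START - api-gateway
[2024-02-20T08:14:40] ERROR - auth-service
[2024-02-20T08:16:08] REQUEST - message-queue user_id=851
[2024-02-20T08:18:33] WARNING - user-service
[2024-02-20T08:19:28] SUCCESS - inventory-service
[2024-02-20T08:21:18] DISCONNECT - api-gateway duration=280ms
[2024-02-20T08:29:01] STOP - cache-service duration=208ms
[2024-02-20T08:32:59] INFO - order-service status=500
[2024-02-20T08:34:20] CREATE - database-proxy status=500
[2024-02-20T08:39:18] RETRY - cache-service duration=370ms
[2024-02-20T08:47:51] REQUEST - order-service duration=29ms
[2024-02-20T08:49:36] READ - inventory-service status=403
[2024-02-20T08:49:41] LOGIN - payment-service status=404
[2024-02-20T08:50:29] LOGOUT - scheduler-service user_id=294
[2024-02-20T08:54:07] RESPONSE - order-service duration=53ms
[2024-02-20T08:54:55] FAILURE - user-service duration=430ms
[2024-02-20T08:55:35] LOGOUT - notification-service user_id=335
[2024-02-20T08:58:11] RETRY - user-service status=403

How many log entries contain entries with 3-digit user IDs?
5

To find matching entries:

1. Pattern to match: entries with 3-digit user IDs
2. Scan each log entry for the pattern
3. Count matches: 5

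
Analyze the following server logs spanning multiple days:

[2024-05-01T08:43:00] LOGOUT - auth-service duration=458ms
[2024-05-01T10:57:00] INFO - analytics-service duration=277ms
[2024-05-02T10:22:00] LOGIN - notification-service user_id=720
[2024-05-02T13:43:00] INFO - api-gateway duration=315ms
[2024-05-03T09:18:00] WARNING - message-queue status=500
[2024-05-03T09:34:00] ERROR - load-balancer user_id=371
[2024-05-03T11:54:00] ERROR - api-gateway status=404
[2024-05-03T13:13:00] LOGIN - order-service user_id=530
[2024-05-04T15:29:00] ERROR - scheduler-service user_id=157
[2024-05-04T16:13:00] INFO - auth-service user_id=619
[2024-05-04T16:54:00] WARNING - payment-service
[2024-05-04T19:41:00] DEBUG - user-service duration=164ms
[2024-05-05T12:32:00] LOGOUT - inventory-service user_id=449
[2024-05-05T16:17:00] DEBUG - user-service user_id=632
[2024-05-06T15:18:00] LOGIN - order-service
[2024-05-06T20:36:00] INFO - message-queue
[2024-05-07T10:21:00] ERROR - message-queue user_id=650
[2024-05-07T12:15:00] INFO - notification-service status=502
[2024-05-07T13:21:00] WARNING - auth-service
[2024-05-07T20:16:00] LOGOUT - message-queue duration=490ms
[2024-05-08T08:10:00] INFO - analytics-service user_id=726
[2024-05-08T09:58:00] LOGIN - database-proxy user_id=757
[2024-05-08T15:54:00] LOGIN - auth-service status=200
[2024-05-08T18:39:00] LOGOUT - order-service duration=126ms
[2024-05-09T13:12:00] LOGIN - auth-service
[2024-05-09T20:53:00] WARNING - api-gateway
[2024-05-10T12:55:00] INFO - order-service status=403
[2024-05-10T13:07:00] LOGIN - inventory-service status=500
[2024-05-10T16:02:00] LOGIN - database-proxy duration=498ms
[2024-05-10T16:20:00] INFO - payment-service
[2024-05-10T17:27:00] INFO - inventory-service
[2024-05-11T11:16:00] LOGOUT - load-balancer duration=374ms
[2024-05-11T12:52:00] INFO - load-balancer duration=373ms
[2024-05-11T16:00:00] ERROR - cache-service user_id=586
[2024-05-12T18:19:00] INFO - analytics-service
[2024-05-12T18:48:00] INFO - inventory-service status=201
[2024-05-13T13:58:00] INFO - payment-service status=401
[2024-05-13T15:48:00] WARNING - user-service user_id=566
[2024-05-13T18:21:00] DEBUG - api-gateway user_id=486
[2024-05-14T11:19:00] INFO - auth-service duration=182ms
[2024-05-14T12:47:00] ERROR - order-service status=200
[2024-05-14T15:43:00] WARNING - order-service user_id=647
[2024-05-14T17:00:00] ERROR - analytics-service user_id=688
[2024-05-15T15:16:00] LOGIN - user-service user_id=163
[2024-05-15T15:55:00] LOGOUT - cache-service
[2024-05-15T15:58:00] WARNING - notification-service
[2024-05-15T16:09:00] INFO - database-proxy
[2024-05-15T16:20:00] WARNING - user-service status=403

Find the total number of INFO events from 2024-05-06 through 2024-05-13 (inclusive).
10

To filter by date range:

1. Date range: 2024-05-06 through 2024-05-13, both dates inclusive
2. Filter for INFO events whose date falls in this range
3. Count matching events: 10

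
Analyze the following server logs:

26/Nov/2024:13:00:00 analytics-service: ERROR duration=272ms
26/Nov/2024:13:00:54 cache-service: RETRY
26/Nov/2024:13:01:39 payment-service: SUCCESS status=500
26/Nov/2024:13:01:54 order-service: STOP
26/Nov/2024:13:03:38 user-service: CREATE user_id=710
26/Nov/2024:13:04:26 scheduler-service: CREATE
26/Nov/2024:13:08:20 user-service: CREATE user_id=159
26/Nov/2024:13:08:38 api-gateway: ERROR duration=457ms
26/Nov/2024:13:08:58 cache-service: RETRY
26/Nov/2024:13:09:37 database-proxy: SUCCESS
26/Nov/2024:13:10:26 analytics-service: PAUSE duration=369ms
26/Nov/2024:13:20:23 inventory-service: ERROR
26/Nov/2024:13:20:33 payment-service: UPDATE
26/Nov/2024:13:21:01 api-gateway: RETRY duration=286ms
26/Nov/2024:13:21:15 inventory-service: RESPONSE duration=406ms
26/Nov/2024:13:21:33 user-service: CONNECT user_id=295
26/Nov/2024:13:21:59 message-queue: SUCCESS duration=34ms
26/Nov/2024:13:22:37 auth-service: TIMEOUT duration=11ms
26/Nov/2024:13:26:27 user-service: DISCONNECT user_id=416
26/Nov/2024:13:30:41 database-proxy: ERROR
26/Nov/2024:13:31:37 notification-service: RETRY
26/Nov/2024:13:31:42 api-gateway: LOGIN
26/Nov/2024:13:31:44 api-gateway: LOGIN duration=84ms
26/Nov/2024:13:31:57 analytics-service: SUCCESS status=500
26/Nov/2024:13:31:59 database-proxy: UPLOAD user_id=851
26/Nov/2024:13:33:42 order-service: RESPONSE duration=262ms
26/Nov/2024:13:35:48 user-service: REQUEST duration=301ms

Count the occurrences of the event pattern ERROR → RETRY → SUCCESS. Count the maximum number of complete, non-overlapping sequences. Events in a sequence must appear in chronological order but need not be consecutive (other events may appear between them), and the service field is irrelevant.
4

To count sequences:

1. Look for pattern: ERROR → RETRY → SUCCESS
2. Greedily scan the log in chronological order, matching each sequence element in turn (ignoring service)
3. Each time the full pattern completes, increment the count and restart matching from the next event
4. Complete non-overlapping sequences found: 4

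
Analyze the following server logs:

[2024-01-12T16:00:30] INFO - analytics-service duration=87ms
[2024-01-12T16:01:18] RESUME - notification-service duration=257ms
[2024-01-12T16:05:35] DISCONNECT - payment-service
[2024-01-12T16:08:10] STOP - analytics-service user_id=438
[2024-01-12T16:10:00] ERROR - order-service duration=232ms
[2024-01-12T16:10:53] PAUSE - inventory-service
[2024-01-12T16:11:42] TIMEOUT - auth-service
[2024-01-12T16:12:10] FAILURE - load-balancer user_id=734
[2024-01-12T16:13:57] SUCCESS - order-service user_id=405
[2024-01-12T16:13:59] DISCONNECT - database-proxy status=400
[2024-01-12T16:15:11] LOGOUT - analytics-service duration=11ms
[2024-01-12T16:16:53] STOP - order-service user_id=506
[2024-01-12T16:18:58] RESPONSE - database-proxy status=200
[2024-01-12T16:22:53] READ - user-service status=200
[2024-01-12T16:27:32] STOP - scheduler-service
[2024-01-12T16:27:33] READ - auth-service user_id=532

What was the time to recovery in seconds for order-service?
237

To calculate recovery time:

1. Find ERROR event for order-service: 2024-01-12T16:10:00
2. Find next SUCCESS event for order-service: 2024-01-12T16:13:57
3. Recovery time: 2024-01-12T16:13:57 - 2024-01-12T16:10:00 = 237 seconds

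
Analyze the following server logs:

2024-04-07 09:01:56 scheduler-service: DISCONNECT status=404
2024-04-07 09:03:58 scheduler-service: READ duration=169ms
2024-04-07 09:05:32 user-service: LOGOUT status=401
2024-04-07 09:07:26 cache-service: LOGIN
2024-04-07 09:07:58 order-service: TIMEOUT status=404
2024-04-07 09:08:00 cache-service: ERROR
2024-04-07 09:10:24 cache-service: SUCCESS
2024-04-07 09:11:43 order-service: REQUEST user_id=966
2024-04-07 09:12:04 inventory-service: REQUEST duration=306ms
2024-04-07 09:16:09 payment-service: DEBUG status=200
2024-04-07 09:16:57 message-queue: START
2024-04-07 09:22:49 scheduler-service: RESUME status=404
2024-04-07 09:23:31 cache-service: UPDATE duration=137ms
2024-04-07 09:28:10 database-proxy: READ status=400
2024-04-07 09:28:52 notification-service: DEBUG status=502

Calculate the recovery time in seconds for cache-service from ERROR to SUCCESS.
144

To calculate recovery time:

1. Find ERROR event for cache-service: 2024-04-07 09:08:00
2. Find next SUCCESS event for cache-service: 2024-04-07 09:10:24
3. Recovery time: 2024-04-07 09:10:24 - 2024-04-07 09:08:00 = 144 seconds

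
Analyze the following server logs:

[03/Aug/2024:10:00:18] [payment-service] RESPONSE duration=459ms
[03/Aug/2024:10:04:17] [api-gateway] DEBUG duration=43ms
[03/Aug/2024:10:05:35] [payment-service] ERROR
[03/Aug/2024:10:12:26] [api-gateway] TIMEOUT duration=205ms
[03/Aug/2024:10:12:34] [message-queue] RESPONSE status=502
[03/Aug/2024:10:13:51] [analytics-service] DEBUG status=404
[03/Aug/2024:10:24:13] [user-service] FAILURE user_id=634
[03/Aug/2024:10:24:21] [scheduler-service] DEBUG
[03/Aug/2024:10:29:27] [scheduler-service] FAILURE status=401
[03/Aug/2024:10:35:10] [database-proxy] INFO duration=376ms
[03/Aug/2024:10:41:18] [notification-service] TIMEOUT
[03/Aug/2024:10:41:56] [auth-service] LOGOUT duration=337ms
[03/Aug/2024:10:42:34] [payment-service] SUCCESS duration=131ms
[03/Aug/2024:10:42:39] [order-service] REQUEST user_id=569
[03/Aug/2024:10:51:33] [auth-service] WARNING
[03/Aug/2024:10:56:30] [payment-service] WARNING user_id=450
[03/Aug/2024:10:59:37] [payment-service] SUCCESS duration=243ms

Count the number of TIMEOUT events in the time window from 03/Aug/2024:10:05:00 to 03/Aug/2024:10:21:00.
1

To count events in the time window:

1. Window boundaries: 03/Aug/2024:10:05:00 to 03/Aug/2024:10:21:00
2. Filter for TIMEOUT events within this window
3. Count matching events: 1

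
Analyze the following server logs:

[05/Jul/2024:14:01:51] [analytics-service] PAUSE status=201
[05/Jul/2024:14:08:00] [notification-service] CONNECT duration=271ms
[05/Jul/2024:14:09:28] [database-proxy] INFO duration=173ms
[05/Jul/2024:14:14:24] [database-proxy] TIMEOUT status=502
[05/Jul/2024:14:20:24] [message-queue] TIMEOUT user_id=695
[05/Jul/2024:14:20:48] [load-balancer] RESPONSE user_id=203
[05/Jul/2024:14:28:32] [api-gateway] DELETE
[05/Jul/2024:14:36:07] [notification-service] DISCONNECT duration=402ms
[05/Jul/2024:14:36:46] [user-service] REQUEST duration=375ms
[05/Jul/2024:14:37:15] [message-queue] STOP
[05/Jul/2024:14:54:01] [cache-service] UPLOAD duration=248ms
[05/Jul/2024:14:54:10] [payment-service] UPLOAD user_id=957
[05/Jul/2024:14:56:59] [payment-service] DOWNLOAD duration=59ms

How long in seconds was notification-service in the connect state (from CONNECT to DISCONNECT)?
1687

To calculate state duration:

1. Find CONNECT event for notification-service: 05/Jul/2024:14:08:00
2. Find DISCONNECT event for notification-service: 05/Jul/2024:14:36:07
3. Calculate duration: 05/Jul/2024:14:36:07 - 05/Jul/2024:14:08:00 = 1687 seconds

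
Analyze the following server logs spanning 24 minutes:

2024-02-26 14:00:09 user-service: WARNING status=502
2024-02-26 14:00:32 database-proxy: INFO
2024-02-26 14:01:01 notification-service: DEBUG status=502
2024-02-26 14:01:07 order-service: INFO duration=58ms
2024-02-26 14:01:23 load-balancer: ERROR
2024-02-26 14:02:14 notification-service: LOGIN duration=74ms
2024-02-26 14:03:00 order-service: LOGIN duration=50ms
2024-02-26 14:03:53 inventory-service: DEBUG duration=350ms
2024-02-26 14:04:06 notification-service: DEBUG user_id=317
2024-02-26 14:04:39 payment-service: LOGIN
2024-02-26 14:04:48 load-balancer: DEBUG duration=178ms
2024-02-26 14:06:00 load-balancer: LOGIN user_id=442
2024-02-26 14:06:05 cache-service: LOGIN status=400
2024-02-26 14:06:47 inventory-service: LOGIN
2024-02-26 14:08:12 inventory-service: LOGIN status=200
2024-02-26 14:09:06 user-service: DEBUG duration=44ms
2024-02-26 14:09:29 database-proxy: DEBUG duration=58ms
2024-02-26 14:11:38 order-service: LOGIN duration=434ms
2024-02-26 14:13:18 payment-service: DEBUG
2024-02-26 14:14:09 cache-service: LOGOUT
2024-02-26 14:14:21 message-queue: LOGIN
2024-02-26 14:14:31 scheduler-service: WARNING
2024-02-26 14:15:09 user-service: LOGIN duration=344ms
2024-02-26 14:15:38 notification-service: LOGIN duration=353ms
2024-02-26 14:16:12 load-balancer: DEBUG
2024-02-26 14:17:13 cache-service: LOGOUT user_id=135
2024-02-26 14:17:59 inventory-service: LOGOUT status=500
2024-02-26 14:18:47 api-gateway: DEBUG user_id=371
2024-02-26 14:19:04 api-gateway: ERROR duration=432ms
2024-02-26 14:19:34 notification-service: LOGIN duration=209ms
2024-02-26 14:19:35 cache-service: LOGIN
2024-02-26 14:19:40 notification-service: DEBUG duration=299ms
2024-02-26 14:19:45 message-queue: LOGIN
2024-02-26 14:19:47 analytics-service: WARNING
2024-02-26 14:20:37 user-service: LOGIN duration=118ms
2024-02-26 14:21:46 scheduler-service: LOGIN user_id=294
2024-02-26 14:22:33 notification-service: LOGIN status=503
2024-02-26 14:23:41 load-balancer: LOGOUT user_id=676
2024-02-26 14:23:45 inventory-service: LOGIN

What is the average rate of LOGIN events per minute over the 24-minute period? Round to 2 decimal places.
0.75

To calculate the rate:

1. Count total LOGIN events: 18
2. Total time period: 24 minutes
3. Rate = 18 / 24 = 0.75 events per minute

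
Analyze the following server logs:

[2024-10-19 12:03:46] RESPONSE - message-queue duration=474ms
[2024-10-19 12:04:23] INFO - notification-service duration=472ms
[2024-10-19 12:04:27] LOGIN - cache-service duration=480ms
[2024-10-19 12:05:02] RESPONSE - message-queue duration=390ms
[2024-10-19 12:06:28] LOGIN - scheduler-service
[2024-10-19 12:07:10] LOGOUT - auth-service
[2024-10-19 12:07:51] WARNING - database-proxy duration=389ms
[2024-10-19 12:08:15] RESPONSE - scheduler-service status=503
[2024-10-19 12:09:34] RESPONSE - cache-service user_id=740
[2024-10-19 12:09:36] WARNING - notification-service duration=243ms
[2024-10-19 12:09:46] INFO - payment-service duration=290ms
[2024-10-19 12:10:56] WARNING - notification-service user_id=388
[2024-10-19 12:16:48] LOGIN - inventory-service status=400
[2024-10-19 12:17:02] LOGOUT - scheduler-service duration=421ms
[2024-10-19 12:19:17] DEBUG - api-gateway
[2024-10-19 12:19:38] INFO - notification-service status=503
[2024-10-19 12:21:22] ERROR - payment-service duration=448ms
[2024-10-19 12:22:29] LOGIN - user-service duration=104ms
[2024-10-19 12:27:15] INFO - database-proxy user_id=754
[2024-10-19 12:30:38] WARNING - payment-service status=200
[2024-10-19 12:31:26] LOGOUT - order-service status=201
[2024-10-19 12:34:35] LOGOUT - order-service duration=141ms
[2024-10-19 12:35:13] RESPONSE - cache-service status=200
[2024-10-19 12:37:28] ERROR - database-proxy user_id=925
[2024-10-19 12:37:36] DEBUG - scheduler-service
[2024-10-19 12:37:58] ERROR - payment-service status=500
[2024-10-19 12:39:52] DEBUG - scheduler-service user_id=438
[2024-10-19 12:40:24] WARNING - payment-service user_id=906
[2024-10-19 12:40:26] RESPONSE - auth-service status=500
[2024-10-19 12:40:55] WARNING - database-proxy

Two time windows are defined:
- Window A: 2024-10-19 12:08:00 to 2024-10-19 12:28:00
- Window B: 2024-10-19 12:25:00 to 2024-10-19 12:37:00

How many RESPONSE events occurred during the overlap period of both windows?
0

To find overlap events:

1. Window A: 2024-10-19 12:08:00 to 2024-10-19 12:28:00
2. Window B: 2024-10-19 12:25:00 to 2024-10-19 12:37:00
3. Overlap period: 2024-10-19 12:25:00 to 2024-10-19 12:28:00
4. Count RESPONSE events in overlap: 0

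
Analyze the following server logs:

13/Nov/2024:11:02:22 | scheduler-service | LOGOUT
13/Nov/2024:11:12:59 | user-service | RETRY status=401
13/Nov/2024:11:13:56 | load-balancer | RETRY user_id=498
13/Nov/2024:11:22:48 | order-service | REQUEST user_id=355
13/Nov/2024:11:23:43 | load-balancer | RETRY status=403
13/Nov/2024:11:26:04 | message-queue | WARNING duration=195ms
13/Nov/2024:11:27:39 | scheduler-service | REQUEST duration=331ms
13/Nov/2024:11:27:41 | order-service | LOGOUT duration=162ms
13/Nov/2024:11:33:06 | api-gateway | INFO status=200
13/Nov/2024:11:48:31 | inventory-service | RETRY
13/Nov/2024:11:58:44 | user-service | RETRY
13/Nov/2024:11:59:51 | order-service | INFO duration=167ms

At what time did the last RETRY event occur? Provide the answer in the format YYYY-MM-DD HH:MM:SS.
2024-11-13 11:58:44

To find the last event:

1. Filter for all RETRY events
2. Sort by timestamp
3. Select the last one
4. Timestamp: 2024-11-13 11:58:44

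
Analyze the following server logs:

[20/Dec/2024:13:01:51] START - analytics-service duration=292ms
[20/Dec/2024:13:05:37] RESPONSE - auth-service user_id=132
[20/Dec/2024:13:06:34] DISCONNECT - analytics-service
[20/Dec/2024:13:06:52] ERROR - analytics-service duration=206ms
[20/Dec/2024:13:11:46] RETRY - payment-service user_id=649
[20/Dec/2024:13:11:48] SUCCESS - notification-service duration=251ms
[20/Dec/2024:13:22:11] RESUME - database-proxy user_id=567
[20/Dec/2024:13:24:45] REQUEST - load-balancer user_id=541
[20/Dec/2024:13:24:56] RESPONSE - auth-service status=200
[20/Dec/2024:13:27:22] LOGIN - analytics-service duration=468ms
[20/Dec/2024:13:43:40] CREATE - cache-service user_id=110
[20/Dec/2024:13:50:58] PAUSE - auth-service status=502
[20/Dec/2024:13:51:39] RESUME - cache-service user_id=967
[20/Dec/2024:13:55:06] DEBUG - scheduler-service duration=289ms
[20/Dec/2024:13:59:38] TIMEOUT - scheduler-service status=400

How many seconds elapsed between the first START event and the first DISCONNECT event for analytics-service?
283

To find the time between events:

1. Locate the first START event for analytics-service: 20/Dec/2024:13:01:51
2. Locate the first DISCONNECT event for analytics-service: 20/Dec/2024:13:06:34
3. Calculate the difference: 20/Dec/2024:13:06:34 - 20/Dec/2024:13:01:51 = 283 seconds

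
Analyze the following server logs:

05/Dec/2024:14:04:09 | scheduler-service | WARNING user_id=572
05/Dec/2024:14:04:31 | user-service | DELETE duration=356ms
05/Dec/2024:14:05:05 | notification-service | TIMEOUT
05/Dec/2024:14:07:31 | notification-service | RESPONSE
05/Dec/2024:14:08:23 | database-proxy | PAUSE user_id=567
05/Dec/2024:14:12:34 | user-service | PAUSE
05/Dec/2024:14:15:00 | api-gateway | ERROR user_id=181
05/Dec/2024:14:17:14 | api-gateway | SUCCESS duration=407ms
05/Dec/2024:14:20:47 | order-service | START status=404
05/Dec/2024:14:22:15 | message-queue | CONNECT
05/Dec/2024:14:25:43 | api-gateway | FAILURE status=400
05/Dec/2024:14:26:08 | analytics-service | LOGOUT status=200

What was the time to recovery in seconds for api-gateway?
134

To calculate recovery time:

1. Find ERROR event for api-gateway: 05/Dec/2024:14:15:00
2. Find next SUCCESS event for api-gateway: 05/Dec/2024:14:17:14
3. Recovery time: 05/Dec/2024:14:17:14 - 05/Dec/2024:14:15:00 = 134 seconds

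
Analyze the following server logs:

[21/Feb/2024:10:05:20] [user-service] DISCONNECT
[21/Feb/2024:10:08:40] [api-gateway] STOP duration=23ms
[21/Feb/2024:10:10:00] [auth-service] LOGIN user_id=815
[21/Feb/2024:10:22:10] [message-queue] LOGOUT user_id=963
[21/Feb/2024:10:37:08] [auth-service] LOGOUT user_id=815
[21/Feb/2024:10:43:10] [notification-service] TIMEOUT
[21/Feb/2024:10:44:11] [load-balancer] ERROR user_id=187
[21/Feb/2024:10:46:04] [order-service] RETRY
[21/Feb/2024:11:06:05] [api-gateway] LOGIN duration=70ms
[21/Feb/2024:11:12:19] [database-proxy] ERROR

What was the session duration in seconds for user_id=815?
1628

To calculate session duration:

1. Find LOGIN event for user_id=815: 21/Feb/2024:10:10:00
2. Find LOGOUT event for user_id=815: 21/Feb/2024:10:37:08
3. Session duration: 21/Feb/2024:10:37:08 - 21/Feb/2024:10:10:00 = 1628 seconds (27 minutes)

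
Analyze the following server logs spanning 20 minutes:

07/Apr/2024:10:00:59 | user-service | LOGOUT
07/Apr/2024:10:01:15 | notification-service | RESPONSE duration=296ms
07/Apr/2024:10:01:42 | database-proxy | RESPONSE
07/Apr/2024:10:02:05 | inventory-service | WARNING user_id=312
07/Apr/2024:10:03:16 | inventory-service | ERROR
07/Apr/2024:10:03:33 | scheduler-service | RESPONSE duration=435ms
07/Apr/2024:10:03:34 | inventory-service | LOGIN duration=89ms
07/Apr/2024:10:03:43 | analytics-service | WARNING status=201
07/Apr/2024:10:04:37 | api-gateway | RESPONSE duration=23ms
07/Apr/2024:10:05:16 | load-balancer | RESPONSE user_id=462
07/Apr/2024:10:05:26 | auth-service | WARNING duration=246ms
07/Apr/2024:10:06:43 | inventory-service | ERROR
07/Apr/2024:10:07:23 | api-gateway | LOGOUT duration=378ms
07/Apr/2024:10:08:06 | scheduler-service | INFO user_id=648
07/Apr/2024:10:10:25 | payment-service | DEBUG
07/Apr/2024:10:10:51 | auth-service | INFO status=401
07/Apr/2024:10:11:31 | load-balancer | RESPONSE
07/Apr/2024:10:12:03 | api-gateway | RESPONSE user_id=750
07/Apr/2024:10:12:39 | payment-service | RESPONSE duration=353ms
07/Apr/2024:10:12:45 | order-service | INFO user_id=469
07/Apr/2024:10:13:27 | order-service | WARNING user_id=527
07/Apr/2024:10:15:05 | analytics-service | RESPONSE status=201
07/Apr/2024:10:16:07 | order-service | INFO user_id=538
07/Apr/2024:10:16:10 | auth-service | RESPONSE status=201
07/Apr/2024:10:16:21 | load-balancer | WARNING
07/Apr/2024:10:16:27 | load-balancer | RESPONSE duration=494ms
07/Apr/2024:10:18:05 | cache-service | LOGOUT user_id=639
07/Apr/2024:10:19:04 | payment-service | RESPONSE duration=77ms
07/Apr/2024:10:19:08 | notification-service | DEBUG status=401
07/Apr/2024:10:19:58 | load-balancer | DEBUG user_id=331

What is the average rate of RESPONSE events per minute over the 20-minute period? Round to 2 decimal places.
0.6

To calculate the rate:

1. Count total RESPONSE events: 12
2. Total time period: 20 minutes
3. Rate = 12 / 20 = 0.6 events per minute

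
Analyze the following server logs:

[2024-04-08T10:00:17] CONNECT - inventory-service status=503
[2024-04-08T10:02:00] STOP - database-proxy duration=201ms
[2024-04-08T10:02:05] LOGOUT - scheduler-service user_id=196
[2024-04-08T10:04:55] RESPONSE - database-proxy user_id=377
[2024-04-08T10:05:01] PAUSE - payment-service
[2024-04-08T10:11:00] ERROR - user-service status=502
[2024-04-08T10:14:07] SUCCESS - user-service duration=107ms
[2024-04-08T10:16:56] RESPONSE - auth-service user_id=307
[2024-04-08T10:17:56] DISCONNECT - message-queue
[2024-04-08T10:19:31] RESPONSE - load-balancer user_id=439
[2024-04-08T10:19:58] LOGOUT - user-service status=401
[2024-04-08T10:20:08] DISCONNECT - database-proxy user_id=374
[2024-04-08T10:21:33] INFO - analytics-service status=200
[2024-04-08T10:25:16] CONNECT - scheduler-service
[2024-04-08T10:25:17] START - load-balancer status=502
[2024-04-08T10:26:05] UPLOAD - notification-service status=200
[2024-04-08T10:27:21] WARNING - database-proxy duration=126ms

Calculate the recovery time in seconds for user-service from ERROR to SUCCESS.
187

To calculate recovery time:

1. Find ERROR event for user-service: 2024-04-08T10:11:00
2. Find next SUCCESS event for user-service: 2024-04-08T10:14:07
3. Recovery time: 2024-04-08T10:14:07 - 2024-04-08T10:11:00 = 187 seconds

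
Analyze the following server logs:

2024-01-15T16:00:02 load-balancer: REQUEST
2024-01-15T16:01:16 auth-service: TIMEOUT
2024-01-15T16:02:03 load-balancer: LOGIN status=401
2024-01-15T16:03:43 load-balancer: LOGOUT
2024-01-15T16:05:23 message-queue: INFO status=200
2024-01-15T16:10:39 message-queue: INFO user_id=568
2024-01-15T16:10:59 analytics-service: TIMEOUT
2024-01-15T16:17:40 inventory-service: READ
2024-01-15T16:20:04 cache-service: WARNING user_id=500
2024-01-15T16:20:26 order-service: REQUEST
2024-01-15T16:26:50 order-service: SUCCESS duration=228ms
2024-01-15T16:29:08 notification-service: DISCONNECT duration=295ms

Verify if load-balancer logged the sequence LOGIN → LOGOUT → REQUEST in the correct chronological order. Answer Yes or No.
No

To verify sequence order:

1. Find all events in sequence LOGIN → LOGOUT → REQUEST for load-balancer
2. Extract their timestamps
3. Check if timestamps are in ascending order
4. Result: No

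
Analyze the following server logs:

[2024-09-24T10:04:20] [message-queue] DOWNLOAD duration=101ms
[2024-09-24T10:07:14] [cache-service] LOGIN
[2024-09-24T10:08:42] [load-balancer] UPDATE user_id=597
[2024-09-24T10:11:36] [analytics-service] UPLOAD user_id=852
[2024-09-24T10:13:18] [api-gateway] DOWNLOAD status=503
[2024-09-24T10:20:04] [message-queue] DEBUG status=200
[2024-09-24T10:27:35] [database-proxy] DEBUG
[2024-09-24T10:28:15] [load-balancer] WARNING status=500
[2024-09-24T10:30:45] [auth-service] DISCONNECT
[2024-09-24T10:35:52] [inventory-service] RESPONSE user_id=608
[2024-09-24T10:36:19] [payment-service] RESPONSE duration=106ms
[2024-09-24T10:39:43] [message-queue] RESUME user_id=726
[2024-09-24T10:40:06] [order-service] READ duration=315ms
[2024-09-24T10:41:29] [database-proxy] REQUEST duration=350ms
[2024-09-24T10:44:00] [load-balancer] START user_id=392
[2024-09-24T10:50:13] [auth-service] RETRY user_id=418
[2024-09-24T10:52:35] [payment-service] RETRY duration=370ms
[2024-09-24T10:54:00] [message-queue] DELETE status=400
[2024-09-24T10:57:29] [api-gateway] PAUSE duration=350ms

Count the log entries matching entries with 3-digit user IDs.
6

To find matching entries:

1. Pattern to match: entries with 3-digit user IDs
2. Scan each log entry for the pattern
3. Count matches: 6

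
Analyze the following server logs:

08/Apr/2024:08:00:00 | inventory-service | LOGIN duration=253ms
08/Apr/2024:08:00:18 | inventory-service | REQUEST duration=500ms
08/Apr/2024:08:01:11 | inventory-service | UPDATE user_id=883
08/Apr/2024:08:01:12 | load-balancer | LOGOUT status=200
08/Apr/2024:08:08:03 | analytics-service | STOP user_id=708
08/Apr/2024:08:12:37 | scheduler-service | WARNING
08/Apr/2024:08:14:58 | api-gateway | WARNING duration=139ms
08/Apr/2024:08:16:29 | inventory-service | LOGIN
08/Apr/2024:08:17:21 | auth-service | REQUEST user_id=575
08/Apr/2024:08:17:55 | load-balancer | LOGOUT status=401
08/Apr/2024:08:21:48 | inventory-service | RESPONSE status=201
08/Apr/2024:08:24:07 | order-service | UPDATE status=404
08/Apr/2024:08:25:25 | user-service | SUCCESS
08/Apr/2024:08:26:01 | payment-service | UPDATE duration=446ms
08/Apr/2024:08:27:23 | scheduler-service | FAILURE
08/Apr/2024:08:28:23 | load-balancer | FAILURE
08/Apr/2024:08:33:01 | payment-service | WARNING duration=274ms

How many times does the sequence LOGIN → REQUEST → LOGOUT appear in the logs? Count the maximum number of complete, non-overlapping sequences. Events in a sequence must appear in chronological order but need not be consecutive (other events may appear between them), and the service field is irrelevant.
2

To count sequences:

1. Look for pattern: LOGIN → REQUEST → LOGOUT
2. Greedily scan the log in chronological order, matching each sequence element in turn (ignoring service)
3. Each time the full pattern completes, increment the count and restart matching from the next event
4. Complete non-overlapping sequences found: 2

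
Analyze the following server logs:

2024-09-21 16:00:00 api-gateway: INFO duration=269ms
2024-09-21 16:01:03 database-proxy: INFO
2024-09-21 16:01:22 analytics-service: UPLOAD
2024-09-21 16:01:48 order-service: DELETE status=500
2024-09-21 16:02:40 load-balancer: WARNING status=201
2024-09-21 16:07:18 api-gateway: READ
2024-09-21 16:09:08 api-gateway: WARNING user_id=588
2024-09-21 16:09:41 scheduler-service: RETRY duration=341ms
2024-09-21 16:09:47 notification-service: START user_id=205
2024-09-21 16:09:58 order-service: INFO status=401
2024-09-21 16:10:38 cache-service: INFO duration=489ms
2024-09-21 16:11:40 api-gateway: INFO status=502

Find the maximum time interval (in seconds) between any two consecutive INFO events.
535

To find the longest gap:

1. Extract all INFO events in chronological order
2. Calculate time differences between consecutive events
3. Find the maximum difference
4. Longest gap: 535 seconds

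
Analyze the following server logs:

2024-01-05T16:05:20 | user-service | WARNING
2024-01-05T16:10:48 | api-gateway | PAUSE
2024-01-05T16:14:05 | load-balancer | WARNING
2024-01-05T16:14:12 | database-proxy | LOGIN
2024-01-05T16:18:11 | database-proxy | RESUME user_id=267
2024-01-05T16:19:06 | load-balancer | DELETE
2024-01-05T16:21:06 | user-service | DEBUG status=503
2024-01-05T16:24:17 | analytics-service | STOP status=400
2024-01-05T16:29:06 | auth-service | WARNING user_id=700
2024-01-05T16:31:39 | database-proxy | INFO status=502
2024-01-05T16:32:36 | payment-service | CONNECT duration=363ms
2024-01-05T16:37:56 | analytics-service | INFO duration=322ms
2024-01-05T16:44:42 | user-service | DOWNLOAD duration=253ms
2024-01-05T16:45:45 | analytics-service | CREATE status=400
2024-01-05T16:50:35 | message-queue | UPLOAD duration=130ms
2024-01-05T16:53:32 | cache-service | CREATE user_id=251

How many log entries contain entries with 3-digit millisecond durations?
4

To find matching entries:

1. Pattern to match: entries with 3-digit millisecond durations
2. Scan each log entry for the pattern
3. Count matches: 4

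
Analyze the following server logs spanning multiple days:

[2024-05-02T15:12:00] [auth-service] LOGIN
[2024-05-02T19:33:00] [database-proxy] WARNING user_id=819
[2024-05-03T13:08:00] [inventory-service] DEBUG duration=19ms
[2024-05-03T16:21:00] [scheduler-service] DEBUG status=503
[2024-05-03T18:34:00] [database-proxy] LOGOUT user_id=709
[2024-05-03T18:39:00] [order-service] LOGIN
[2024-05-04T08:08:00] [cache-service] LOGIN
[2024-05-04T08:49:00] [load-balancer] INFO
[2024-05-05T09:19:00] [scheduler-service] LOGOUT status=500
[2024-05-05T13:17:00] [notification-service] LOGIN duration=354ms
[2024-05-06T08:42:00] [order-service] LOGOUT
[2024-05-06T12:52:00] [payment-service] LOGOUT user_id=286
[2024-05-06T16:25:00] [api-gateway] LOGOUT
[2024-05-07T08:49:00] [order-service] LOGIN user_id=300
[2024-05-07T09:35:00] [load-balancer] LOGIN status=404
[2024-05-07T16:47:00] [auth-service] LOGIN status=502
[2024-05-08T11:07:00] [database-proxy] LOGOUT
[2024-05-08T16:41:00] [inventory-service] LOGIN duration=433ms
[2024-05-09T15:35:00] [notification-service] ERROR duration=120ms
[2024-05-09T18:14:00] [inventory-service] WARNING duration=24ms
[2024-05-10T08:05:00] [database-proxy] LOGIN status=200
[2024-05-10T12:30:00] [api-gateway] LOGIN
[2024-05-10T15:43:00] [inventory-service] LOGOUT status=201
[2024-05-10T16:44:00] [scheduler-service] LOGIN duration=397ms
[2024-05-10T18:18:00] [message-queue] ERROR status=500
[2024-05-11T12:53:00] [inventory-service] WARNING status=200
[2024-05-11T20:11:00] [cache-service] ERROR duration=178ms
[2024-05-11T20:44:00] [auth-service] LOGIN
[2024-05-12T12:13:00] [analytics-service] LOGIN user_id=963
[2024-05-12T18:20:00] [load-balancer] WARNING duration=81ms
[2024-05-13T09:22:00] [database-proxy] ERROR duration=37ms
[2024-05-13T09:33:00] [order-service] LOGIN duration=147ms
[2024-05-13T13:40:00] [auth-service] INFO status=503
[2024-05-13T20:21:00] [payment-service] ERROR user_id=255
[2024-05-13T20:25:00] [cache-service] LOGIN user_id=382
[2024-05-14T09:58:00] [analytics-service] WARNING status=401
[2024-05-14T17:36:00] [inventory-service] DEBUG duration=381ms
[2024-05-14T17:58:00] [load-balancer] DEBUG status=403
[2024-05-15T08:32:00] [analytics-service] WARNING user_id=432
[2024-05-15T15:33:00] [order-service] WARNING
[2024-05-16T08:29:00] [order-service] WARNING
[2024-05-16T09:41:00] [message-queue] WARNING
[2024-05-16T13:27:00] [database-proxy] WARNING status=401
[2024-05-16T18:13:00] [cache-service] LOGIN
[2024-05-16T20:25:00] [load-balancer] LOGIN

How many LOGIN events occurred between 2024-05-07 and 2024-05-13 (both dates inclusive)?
11

To filter by date range:

1. Date range: 2024-05-07 through 2024-05-13, both dates inclusive
2. Filter for LOGIN events whose date falls in this range
3. Count matching events: 11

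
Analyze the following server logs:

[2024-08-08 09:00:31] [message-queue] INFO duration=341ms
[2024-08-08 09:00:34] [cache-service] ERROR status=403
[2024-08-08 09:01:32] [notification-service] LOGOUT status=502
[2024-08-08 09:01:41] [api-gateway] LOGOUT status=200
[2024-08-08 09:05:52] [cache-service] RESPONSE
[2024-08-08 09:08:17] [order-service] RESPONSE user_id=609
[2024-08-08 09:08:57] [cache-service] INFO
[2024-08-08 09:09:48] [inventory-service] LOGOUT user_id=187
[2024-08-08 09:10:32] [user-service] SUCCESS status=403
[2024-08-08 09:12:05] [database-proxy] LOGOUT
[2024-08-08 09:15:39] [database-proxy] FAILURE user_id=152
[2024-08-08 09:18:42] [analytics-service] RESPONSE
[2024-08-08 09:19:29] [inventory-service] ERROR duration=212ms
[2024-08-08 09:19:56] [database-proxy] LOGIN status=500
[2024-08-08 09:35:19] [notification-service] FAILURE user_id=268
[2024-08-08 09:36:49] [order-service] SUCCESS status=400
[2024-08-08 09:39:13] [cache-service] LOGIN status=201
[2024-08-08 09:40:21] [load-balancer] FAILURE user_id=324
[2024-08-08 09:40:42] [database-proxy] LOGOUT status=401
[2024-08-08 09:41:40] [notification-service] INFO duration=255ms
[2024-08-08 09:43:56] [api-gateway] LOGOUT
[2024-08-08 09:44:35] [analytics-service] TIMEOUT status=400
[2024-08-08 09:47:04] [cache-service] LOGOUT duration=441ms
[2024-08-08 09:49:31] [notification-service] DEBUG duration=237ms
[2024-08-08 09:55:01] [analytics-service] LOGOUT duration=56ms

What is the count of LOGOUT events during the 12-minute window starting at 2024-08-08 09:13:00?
0

To count events in the time window:

1. Window boundaries: 2024-08-08 09:13:00 to 2024-08-08 09:25:00
2. Filter for LOGOUT events within this window
3. Count matching events: 0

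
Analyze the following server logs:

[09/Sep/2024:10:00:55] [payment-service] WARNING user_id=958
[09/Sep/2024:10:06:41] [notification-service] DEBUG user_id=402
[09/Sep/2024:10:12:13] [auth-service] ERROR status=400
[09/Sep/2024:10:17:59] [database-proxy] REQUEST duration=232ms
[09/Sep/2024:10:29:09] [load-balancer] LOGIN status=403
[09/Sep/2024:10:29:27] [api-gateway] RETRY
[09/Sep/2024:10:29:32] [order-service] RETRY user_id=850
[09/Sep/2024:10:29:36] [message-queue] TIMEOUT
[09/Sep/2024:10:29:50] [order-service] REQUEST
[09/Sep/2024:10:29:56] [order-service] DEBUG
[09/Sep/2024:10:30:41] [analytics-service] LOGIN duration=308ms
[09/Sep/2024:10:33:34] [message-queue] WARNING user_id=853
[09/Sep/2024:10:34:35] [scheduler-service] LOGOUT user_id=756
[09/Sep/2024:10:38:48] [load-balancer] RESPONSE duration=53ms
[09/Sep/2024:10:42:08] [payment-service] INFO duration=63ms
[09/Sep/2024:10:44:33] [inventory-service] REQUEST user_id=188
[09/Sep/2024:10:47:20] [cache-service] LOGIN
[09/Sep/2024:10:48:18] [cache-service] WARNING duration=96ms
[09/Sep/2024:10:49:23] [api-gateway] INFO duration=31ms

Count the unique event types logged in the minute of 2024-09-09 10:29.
5

To count unique event types:

1. Filter events in the minute starting at 2024-09-09 10:29
2. Extract event types from matching entries
3. Count unique types: 5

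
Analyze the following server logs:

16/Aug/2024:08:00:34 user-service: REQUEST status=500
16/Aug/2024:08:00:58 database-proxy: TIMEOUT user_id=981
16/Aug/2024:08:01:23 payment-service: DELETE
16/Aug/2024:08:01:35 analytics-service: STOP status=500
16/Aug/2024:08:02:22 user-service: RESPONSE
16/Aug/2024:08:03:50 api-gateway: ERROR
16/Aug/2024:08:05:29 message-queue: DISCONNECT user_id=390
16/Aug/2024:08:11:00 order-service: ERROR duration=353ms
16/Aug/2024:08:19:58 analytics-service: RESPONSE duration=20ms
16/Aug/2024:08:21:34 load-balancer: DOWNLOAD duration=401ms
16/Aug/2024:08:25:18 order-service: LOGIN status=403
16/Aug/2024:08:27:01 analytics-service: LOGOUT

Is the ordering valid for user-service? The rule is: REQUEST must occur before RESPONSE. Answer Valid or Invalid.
Valid

To validate ordering:

1. Required order: REQUEST → RESPONSE
2. Rule: REQUEST must occur before RESPONSE
3. Check actual order of events for user-service
4. Result: Valid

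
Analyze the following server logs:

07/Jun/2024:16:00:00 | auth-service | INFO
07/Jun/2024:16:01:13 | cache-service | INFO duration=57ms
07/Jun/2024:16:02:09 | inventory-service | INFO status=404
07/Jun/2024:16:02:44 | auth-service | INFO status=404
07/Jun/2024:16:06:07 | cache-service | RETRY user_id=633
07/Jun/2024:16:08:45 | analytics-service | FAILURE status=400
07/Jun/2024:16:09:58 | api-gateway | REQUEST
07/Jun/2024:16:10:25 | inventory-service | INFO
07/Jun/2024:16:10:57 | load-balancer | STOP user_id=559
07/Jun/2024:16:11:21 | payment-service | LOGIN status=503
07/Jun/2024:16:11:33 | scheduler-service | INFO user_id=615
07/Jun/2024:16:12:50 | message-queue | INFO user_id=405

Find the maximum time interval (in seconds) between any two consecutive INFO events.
461

To find the longest gap:

1. Extract all INFO events in chronological order
2. Calculate time differences between consecutive events
3. Find the maximum difference
4. Longest gap: 461 seconds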